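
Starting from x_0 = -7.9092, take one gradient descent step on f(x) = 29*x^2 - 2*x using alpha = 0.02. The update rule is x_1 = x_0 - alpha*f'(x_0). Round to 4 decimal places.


We compute the gradient at x_0 and apply the update.
f'(x) = 58*x - 2
f'(-7.9092) = 58*-7.9092 - 2 = -460.7336
x_1 = -7.9092 - 0.02*-460.7336 = 1.3055


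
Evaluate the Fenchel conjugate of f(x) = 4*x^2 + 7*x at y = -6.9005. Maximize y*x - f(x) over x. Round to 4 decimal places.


f*(y) = sup_x {y*x - a*x^2 - b*x} = sup_x {(y-b)*x - a*x^2}
FOC: (y - b) - 2a*x = 0 => x* = (y - b)/(2a)
x* = (-6.9005 - 7)/(2*4) = -1.7376
f*(-6.9005) = (y-b)^2/(4a) = (-6.9005 - 7)^2/(4*4)
= 193.2239/16 = 12.0765


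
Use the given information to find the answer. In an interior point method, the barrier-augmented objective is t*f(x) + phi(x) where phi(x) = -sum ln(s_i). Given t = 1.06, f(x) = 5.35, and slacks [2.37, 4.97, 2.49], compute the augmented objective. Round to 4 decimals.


Step 1: Compute log-barrier.
ln values: [0.8629, 1.6034, 0.9123]
phi = -(0.8629 + 1.6034 + 0.9123) = -3.3786
Step 2: Compute augmented objective.
t*f(x) = 1.06*5.35 = 5.671
Total = 5.671 - 3.3786 = 2.2924


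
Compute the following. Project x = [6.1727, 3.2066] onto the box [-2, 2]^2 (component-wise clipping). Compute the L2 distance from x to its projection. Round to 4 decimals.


Project each component onto [-2, 2].
clip(6.1727) = 2.0, clip(3.2066) = 2.0
Projection = [2.0, 2.0]
Squared diffs: [17.4114, 1.4559]
Distance = sqrt(18.8673) = 4.3437


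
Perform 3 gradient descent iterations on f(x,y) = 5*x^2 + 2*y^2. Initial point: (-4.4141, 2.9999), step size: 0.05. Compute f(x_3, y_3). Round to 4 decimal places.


Gradient descent on f(x,y) = 5*x^2 + 2*y^2.
Starting point: (-4.4141, 2.9999), alpha = 0.05
Step 1: grad_x = 2*5*-4.4141 = -44.141, grad_y = 2*2*2.9999 = 11.9996
  x_1 = -4.4141 - 0.05*-44.141 = -2.2071
  y_1 = 2.9999 - 0.05*11.9996 = 2.3999
Step 2: grad_x = 2*5*-2.2071 = -22.0705, grad_y = 2*2*2.3999 = 9.5997
  x_2 = -2.2071 - 0.05*-22.0705 = -1.1035
  y_2 = 2.3999 - 0.05*9.5997 = 1.9199
Step 3: grad_x = 2*5*-1.1035 = -11.0353, grad_y = 2*2*1.9199 = 7.6797
  x_3 = -1.1035 - 0.05*-11.0353 = -0.5518
  y_3 = 1.9199 - 0.05*7.6797 = 1.5359
f(-0.5518, 1.5359) = 5*(-0.5518)^2 + 2*1.5359^2 = 6.2405


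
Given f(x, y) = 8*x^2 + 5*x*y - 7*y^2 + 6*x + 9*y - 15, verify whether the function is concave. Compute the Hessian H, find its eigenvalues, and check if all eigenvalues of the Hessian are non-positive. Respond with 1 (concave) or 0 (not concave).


The Hessian of f(x,y) = 8*x^2 + 5*x*y - 7*y^2 + 6*x + 9*y - 15 is:
H = [[16, 5], [5, -14]]
Trace = 16 - 14 = 2
Determinant = 16*-14 - (5)^2 = -249
Discriminant = (2)^2 - 4*-249 = 1000.0
Eigenvalues: lambda_1 = -14.8114, lambda_2 = 16.8114
The function is not concave.

0


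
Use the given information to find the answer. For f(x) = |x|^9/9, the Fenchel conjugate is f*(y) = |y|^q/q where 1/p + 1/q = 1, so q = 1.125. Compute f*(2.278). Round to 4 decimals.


The conjugate exponent q satisfies 1/p + 1/q = 1.
p = 9, so q = 9/(9 - 1) = 1.125
|y|^q = 2.278^1.125 = 2.5249
f*(2.278) = 2.5249 / 1.125 = 2.2444


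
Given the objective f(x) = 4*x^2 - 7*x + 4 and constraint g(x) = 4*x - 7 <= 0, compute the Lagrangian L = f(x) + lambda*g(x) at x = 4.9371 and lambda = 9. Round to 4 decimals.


Step 1: Evaluate f(x).
f(4.9371) = 4*4.9371^2 - 7*4.9371 + 4 = 66.9401
Step 2: Evaluate g(x).
g(4.9371) = 4*4.9371 - 7 = 12.7484
Step 3: Compute Lagrangian.
L = 66.9401 + 9*12.7484 = 181.6757


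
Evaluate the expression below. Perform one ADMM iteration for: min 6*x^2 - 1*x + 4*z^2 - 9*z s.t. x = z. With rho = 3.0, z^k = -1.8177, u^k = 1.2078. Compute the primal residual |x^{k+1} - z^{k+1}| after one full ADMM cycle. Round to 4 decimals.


ADMM iteration with rho = 3.0, z^k = -1.8177, u^k = 1.2078
Step 1: x-update.
Minimize 6*x^2 - 1*x + (3.0/2)*(x + 1.8177 + 1.2078)^2
FOC: (2*6 + 3.0)*x = 1 + 3.0*(-1.8177 - 1.2078)
x^{k+1} = -0.5384
Step 2: z-update.
Minimize 4*z^2 - 9*z + (3.0/2)*(-0.5384 - z + 1.2078)^2
FOC: (2*4 + 3.0)*z = 9 + 3.0*(-0.5384 + 1.2078)
z^{k+1} = 1.0007
Step 3: u-update.
u^{k+1} = 1.2078 - 0.5384 - 1.0007 = -0.3314
Step 4: Primal residual = |-0.5384 - 1.0007| = 1.5392


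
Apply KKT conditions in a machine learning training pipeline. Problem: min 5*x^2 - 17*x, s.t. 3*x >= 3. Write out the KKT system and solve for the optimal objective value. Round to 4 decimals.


Step 1: Try lambda = 0 (constraint inactive).
Stationarity: 2*5*x - 17 = 0
x* = 17/(2*5) = 1.7
Check constraint: 3*1.7 = 5.1 >= 3 -- satisfied.
Step 2: Compute optimal value.
f(x*) = 5*1.7^2 - 17*1.7 = -14.45


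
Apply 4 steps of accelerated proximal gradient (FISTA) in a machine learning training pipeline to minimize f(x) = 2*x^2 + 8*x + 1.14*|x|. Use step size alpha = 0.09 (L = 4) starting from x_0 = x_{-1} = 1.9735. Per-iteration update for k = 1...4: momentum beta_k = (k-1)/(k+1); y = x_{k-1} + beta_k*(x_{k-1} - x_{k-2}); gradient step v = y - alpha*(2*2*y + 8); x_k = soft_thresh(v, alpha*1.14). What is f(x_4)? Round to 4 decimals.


FISTA on f(x) = 2*x^2 + 8*x + 1.14*|x|
L = 4, alpha = 0.09
Iteration 1: beta = 0.0, y = 1.9735 + 0.0*(1.9735 - 1.9735) = 1.9735
  grad(y) = 15.894, v = y - alpha*grad = 0.543
  prox(v) = soft_thresh(0.543, 0.1026) = 0.4404
Iteration 2: beta = 0.3333, y = 0.4404 + 0.3333*(0.4404 - 1.9735) = -0.0706
  grad(y) = 7.7177, v = y - alpha*grad = -0.7652
  prox(v) = soft_thresh(-0.7652, 0.1026) = -0.6626
Iteration 3: beta = 0.5, y = -0.6626 + 0.5*(-0.6626 - 0.4404) = -1.2141
  grad(y) = 3.1437, v = y - alpha*grad = -1.497
  prox(v) = soft_thresh(-1.497, 0.1026) = -1.3944
Iteration 4: beta = 0.6, y = -1.3944 + 0.6*(-1.3944 + 0.6626) = -1.8335
  grad(y) = 0.666, v = y - alpha*grad = -1.8934
  prox(v) = soft_thresh(-1.8934, 0.1026) = -1.7908
f(x_4) = 2*(-1.7908)^2 + 8*(-1.7908) + 1.14*|-1.7908| = -5.8709


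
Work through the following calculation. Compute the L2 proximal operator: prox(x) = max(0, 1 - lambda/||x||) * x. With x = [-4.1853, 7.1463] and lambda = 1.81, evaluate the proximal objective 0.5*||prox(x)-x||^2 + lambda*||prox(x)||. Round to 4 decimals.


Step 1: Compute ||x||.
||x|| = 8.2817
Step 2: Compute scaling factor.
scale = max(0, 1 - 1.81/8.2817) = 0.7814
Step 3: prox(x) = [-3.2706, 5.5844]
||prox(x)|| = 6.4717
Step 4: Proximal objective.
0.5*||prox-x||^2 = 1.6381
lambda*||prox|| = 11.7138
Total = 13.3518


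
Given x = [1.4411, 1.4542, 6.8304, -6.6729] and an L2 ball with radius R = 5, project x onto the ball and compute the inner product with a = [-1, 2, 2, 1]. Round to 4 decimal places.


Step 1: Compute ||x|| (intermediates to 6 decimals).
||x|| = sqrt(1.4411^2 + 1.4542^2 + 6.8304^2 + (-6.6729)^2) = 9.765932
Step 2: Project.
Since ||x|| > R, scale = R/||x|| = 5/9.765932 = 0.511984, proj(x) = scale * x
proj(x) = [0.73782, 0.744527, 3.497056, -3.416418]
Step 3: Dot product.
a^T * proj(x) = -1*0.73782 + 2*0.744527 + 2*3.497056 + 1*(-3.416418) = 4.3289


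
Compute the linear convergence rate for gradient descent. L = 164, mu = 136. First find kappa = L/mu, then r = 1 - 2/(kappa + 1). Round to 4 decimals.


Step 1: Compute the condition number.
kappa = L/mu = 164/136 = 1.2059
Step 2: Compute the convergence rate.
r = 1 - 2/(kappa + 1) = 1 - 2*mu/(L + mu) = (L - mu)/(L + mu) = 28/300 = 0.0933


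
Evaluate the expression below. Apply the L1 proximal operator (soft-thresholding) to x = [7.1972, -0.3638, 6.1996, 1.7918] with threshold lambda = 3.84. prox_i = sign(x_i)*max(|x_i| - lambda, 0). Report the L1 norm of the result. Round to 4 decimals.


Soft-thresholding with lambda = 3.84:
prox(7.1972) = sign(7.1972)*max(|7.1972| - 3.84, 0) = 3.3572
prox(-0.3638) = sign(-0.3638)*max(|-0.3638| - 3.84, 0) = 0.0
prox(6.1996) = sign(6.1996)*max(|6.1996| - 3.84, 0) = 2.3596
prox(1.7918) = sign(1.7918)*max(|1.7918| - 3.84, 0) = 0.0
prox(x) = [3.3572, 0.0, 2.3596, 0.0]
||prox(x)||_1 = 3.3572 + 0.0 + 2.3596 + 0.0 = 5.7168


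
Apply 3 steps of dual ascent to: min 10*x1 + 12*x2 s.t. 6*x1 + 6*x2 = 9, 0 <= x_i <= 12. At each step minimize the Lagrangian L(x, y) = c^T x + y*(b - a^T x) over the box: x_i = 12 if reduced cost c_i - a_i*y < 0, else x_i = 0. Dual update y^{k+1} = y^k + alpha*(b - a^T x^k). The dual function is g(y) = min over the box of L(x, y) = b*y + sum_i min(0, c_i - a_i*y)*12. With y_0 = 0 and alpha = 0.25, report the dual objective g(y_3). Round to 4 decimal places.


Dual ascent for LP: min 10*x1 + 12*x2, 6*x1 + 6*x2 = 9, 0 <= x_i <= 12
Step 1: y^k = 0.0, reduced costs: (10.0, 12.0)
  x^k = (0.0, 0.0), subgradient = b - a^T x = 9.0
  y^{k+1} = 0.0 + 0.25*9.0 = 2.25
Step 2: y^k = 2.25, reduced costs: (-3.5, -1.5)
  x^k = (12.0, 12.0), subgradient = b - a^T x = -135.0
  y^{k+1} = 2.25 + 0.25*-135.0 = -31.5
Step 3: y^k = -31.5, reduced costs: (199.0, 201.0)
  x^k = (0.0, 0.0), subgradient = b - a^T x = 9.0
  y^{k+1} = -31.5 + 0.25*9.0 = -29.25
Dual objective at y_3 = -29.25: reduced costs (185.5, 187.5), box minimizer x = (0.0, 0.0)
g(y_3) = b*y + (c1 - a1*y)*x1 + (c2 - a2*y)*x2 = 9*(-29.25) + 185.5*0.0 + 187.5*0.0 = -263.25 + 0.0 + 0.0 = -263.25


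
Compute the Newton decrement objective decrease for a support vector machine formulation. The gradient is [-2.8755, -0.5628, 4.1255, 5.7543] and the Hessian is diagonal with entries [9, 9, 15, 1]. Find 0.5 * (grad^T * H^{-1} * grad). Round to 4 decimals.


Step 1: H is diagonal, so H^(-1) * g = [-0.3195, -0.0625, 0.275, 5.7543].
Step 2: g^T H^(-1) g = sum_i g_i^2 / H_ii
  = (-2.8755)^2/9 + (-0.5628)^2/9 + (4.1255)^2/15 + (5.7543)^2/1
  = 0.9187 + 0.0352 + 1.1347 + 33.112 = 35.2005
Step 3: Objective decrease = 0.5 * g^T H^(-1) g = 17.6003


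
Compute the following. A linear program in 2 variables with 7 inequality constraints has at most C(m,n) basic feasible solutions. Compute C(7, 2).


Each vertex corresponds to some choice of n active constraints out of m, so the number of vertices is at most C(m, n) = m! / (n!(m-n)!).
m = 7, n = 2
Numerator: 7 * 6
Denominator: 2! = 2
C(7, 2) = 21


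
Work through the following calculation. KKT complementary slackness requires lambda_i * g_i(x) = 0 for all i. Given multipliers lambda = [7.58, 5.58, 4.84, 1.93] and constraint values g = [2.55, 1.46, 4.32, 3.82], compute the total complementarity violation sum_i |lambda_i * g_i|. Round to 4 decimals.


KKT complementary slackness check:
lambda_1 * g_1 = 7.58 * 2.55 = 19.329
lambda_2 * g_2 = 5.58 * 1.46 = 8.1468
lambda_3 * g_3 = 4.84 * 4.32 = 20.9088
lambda_4 * g_4 = 1.93 * 3.82 = 7.3726
Total violation = 19.329 + 8.1468 + 20.9088 + 7.3726 = 55.7572


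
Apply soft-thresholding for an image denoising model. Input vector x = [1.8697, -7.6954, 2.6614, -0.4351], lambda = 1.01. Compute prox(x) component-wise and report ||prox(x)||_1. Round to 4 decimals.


Soft-thresholding with lambda = 1.01:
prox(1.8697) = sign(1.8697)*max(|1.8697| - 1.01, 0) = 0.8597
prox(-7.6954) = sign(-7.6954)*max(|-7.6954| - 1.01, 0) = -6.6854
prox(2.6614) = sign(2.6614)*max(|2.6614| - 1.01, 0) = 1.6514
prox(-0.4351) = sign(-0.4351)*max(|-0.4351| - 1.01, 0) = 0.0
prox(x) = [0.8597, -6.6854, 1.6514, 0.0]
||prox(x)||_1 = 0.8597 + 6.6854 + 1.6514 + 0.0 = 9.1965


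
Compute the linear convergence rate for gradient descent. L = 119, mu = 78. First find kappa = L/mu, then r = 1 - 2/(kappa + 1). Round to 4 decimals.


Step 1: Compute the condition number.
kappa = L/mu = 119/78 = 1.5256
Step 2: Compute the convergence rate.
r = 1 - 2/(kappa + 1) = 1 - 2*mu/(L + mu) = (L - mu)/(L + mu) = 41/197 = 0.2081


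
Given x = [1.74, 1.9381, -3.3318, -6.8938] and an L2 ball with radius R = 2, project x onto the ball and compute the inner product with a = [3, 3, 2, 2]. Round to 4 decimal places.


Step 1: Compute ||x|| (intermediates to 6 decimals).
||x|| = sqrt(1.74^2 + 1.9381^2 + (-3.3318)^2 + (-6.8938)^2) = 8.087596
Step 2: Project.
Since ||x|| > R, scale = R/||x|| = 2/8.087596 = 0.247292, proj(x) = scale * x
proj(x) = [0.430288, 0.479277, -0.823927, -1.704782]
Step 3: Dot product.
a^T * proj(x) = 3*0.430288 + 3*0.479277 + 2*(-0.823927) + 2*(-1.704782) = -2.3287


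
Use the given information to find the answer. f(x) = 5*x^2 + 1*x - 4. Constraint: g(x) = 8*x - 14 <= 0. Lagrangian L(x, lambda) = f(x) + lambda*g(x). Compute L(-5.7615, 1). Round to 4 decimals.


Step 1: Evaluate f(x).
f(-5.7615) = 5*(-5.7615)^2 + 1*(-5.7615) - 4 = 156.2129
Step 2: Evaluate g(x).
g(-5.7615) = 8*-5.7615 - 14 = -60.092
Step 3: Compute Lagrangian.
L = 156.2129 + 1*-60.092 = 96.1209


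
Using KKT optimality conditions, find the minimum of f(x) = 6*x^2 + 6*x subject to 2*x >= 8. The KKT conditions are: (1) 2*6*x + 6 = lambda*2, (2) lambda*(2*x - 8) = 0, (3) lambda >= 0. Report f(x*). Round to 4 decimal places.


Step 1: Try lambda = 0 (constraint inactive).
x_unc = -6/(2*6) = -0.5
Check: 2*-0.5 = -1.0 < 8 -- violated!
Step 2: Constraint must be active: 2*x = 8
x* = 8/2 = 4.0
lambda = (2*6*4.0 + 6)/2 = 27.0
Step 3: Compute optimal value.
f(x*) = 6*4.0^2 + 6*4.0 = 120.0


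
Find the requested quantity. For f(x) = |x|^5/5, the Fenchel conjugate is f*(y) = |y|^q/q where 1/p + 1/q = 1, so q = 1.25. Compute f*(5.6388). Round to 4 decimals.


The conjugate exponent q satisfies 1/p + 1/q = 1.
p = 5, so q = 5/(5 - 1) = 1.25
|y|^q = 5.6388^1.25 = 8.6893
f*(5.6388) = 8.6893 / 1.25 = 6.9514


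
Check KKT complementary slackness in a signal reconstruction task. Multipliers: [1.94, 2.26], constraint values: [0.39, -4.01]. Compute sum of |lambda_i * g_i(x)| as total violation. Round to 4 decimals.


KKT complementary slackness check:
lambda_1 * g_1 = 1.94 * 0.39 = 0.7566
lambda_2 * g_2 = 2.26 * -4.01 = -9.0626
Total violation = 0.7566 + 9.0626 = 9.8192


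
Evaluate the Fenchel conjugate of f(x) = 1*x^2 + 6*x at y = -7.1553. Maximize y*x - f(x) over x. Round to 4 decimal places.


f*(y) = sup_x {y*x - a*x^2 - b*x} = sup_x {(y-b)*x - a*x^2}
FOC: (y - b) - 2a*x = 0 => x* = (y - b)/(2a)
x* = (-7.1553 - 6)/(2*1) = -6.5777
f*(-7.1553) = (y-b)^2/(4a) = (-7.1553 - 6)^2/(4*1)
= 173.0619/4 = 43.2655


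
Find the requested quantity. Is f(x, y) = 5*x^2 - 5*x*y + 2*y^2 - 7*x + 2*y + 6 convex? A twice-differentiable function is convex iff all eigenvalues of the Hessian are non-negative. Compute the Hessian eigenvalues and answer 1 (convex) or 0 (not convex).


The Hessian of f(x,y) = 5*x^2 - 5*x*y + 2*y^2 - 7*x + 2*y + 6 is:
H = [[10, -5], [-5, 4]]
Trace = 10 + 4 = 14
Determinant = 10*4 - (-5)^2 = 15
Discriminant = (14)^2 - 4*15 = 136.0
Eigenvalues: lambda_1 = 1.169, lambda_2 = 12.831
The function is convex.

1


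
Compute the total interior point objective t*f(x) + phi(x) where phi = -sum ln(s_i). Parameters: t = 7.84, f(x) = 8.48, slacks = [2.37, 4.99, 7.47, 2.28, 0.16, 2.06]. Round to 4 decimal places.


Step 1: Compute log-barrier.
ln values: [0.8629, 1.6074, 2.0109, 0.8242, -1.8326, 0.7227]
phi = -(0.8629 + 1.6074 + 2.0109 + 0.8242 - 1.8326 + 0.7227) = -4.1955
Step 2: Compute augmented objective.
t*f(x) = 7.84*8.48 = 66.4832
Total = 66.4832 - 4.1955 = 62.2877


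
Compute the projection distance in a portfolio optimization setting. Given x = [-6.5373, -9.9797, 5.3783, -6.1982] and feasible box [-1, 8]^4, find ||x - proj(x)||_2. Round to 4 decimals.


Project each component onto [-1, 8].
clip(-6.5373) = -1.0, clip(-9.9797) = -1.0, clip(5.3783) = 5.3783, clip(-6.1982) = -1.0
Projection = [-1.0, -1.0, 5.3783, -1.0]
Squared diffs: [30.6617, 80.635, 0.0, 27.0213]
Distance = sqrt(138.318) = 11.7609


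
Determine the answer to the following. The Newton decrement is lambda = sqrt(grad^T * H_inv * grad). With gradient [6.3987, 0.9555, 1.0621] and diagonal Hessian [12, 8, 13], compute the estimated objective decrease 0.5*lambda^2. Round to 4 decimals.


Step 1: H is diagonal, so H^(-1) * g = [0.5332, 0.1194, 0.0817].
Step 2: g^T H^(-1) g = sum_i g_i^2 / H_ii
  = (6.3987)^2/12 + (0.9555)^2/8 + (1.0621)^2/13
  = 3.4119 + 0.1141 + 0.0868 = 3.6128
Step 3: Objective decrease = 0.5 * g^T H^(-1) g = 1.8064


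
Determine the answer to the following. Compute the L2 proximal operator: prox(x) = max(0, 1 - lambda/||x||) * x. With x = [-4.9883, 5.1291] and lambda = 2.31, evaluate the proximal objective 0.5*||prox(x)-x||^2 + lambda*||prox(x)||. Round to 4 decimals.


Step 1: Compute ||x||.
||x|| = 7.1548
Step 2: Compute scaling factor.
scale = max(0, 1 - 2.31/7.1548) = 0.6771
Step 3: prox(x) = [-3.3778, 3.4731]
||prox(x)|| = 4.8448
Step 4: Proximal objective.
0.5*||prox-x||^2 = 2.6681
lambda*||prox|| = 11.1915
Total = 13.8595


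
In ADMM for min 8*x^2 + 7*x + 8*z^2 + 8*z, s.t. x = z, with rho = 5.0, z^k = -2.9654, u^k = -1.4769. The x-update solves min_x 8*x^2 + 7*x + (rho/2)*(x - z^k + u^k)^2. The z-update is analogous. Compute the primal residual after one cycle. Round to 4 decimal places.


ADMM iteration with rho = 5.0, z^k = -2.9654, u^k = -1.4769
Step 1: x-update.
Minimize 8*x^2 + 7*x + (5.0/2)*(x + 2.9654 - 1.4769)^2
FOC: (2*8 + 5.0)*x = -7 + 5.0*(-2.9654 + 1.4769)
x^{k+1} = -0.6877
Step 2: z-update.
Minimize 8*z^2 + 8*z + (5.0/2)*(-0.6877 - z - 1.4769)^2
FOC: (2*8 + 5.0)*z = -8 + 5.0*(-0.6877 - 1.4769)
z^{k+1} = -0.8963
Step 3: u-update.
u^{k+1} = -1.4769 - 0.6877 + 0.8963 = -1.2683
Step 4: Primal residual = |-0.6877 + 0.8963| = 0.2086


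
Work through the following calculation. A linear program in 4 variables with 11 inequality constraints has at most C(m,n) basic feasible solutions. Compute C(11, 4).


Each vertex corresponds to some choice of n active constraints out of m, so the number of vertices is at most C(m, n) = m! / (n!(m-n)!).
m = 11, n = 4
Numerator: 11 * 10 * 9 * 8
Denominator: 4! = 24
C(11, 4) = 330


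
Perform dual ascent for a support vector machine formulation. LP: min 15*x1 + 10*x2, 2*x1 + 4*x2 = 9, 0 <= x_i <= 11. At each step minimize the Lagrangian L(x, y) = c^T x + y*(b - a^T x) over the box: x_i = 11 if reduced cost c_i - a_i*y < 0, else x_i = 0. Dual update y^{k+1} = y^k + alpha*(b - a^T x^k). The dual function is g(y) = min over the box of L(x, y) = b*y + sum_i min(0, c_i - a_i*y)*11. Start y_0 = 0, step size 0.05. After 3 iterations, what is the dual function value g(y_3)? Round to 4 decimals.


Dual ascent for LP: min 15*x1 + 10*x2, 2*x1 + 4*x2 = 9, 0 <= x_i <= 11
Step 1: y^k = 0.0, reduced costs: (15.0, 10.0)
  x^k = (0.0, 0.0), subgradient = b - a^T x = 9.0
  y^{k+1} = 0.0 + 0.05*9.0 = 0.45
Step 2: y^k = 0.45, reduced costs: (14.1, 8.2)
  x^k = (0.0, 0.0), subgradient = b - a^T x = 9.0
  y^{k+1} = 0.45 + 0.05*9.0 = 0.9
Step 3: y^k = 0.9, reduced costs: (13.2, 6.4)
  x^k = (0.0, 0.0), subgradient = b - a^T x = 9.0
  y^{k+1} = 0.9 + 0.05*9.0 = 1.35
Dual objective at y_3 = 1.35: reduced costs (12.3, 4.6), box minimizer x = (0.0, 0.0)
g(y_3) = b*y + (c1 - a1*y)*x1 + (c2 - a2*y)*x2 = 9*1.35 + 12.3*0.0 + 4.6*0.0 = 12.15 + 0.0 + 0.0 = 12.15


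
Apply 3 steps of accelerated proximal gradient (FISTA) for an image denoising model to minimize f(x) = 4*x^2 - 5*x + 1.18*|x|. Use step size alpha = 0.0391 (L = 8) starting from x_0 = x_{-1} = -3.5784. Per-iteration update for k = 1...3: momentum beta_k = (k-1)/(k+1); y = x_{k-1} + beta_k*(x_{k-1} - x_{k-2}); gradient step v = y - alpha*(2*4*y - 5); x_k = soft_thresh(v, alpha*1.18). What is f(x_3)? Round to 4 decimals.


FISTA on f(x) = 4*x^2 - 5*x + 1.18*|x|
L = 8, alpha = 0.0391
Iteration 1: beta = 0.0, y = -3.5784 + 0.0*(-3.5784 + 3.5784) = -3.5784
  grad(y) = -33.6272, v = y - alpha*grad = -2.2636
  prox(v) = soft_thresh(-2.2636, 0.0461) = -2.2174
Iteration 2: beta = 0.3333, y = -2.2174 + 0.3333*(-2.2174 + 3.5784) = -1.7638
  grad(y) = -19.1103, v = y - alpha*grad = -1.0166
  prox(v) = soft_thresh(-1.0166, 0.0461) = -0.9704
Iteration 3: beta = 0.5, y = -0.9704 + 0.5*(-0.9704 + 2.2174) = -0.3469
  grad(y) = -7.7755, v = y - alpha*grad = -0.0429
  prox(v) = soft_thresh(-0.0429, 0.0461) = 0.0
f(x_3) = 4*0.0^2 - 5*0.0 + 1.18*|0.0| = 0.0


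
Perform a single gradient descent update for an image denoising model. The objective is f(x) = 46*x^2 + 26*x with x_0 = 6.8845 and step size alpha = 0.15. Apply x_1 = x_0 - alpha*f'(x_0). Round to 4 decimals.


We compute the gradient at x_0 and apply the update.
f'(x) = 92*x + 26
f'(6.8845) = 92*6.8845 + 26 = 659.374
x_1 = 6.8845 - 0.15*659.374 = -92.0216


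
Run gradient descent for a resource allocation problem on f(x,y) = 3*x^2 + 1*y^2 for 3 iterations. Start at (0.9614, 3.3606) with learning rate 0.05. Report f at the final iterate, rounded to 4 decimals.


Gradient descent on f(x,y) = 3*x^2 + 1*y^2.
Starting point: (0.9614, 3.3606), alpha = 0.05
Step 1: grad_x = 2*3*0.9614 = 5.7684, grad_y = 2*1*3.3606 = 6.7212
  x_1 = 0.9614 - 0.05*5.7684 = 0.673
  y_1 = 3.3606 - 0.05*6.7212 = 3.0245
Step 2: grad_x = 2*3*0.673 = 4.0379, grad_y = 2*1*3.0245 = 6.0491
  x_2 = 0.673 - 0.05*4.0379 = 0.4711
  y_2 = 3.0245 - 0.05*6.0491 = 2.7221
Step 3: grad_x = 2*3*0.4711 = 2.8265, grad_y = 2*1*2.7221 = 5.4442
  x_3 = 0.4711 - 0.05*2.8265 = 0.3298
  y_3 = 2.7221 - 0.05*5.4442 = 2.4499
f(0.3298, 2.4499) = 3*0.3298^2 + 1*2.4499^2 = 6.3281


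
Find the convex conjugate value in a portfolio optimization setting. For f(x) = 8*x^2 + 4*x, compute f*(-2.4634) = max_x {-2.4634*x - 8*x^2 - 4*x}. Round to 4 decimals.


f*(y) = sup_x {y*x - a*x^2 - b*x} = sup_x {(y-b)*x - a*x^2}
FOC: (y - b) - 2a*x = 0 => x* = (y - b)/(2a)
x* = (-2.4634 - 4)/(2*8) = -0.404
f*(-2.4634) = (y-b)^2/(4a) = (-2.4634 - 4)^2/(4*8)
= 41.7755/32 = 1.3055


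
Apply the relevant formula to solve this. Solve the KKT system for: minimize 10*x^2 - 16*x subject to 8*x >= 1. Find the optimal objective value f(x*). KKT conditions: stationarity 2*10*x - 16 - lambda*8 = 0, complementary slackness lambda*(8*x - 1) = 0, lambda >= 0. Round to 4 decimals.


Step 1: Try lambda = 0 (constraint inactive).
Stationarity: 2*10*x - 16 = 0
x* = 16/(2*10) = 0.8
Check constraint: 8*0.8 = 6.4 >= 1 -- satisfied.
Step 2: Compute optimal value.
f(x*) = 10*0.8^2 - 16*0.8 = -6.4


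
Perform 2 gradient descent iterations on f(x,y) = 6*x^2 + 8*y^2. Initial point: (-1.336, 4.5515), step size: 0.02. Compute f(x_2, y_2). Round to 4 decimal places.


Gradient descent on f(x,y) = 6*x^2 + 8*y^2.
Starting point: (-1.336, 4.5515), alpha = 0.02
Step 1: grad_x = 2*6*-1.336 = -16.032, grad_y = 2*8*4.5515 = 72.824
  x_1 = -1.336 - 0.02*-16.032 = -1.0154
  y_1 = 4.5515 - 0.02*72.824 = 3.095
Step 2: grad_x = 2*6*-1.0154 = -12.1843, grad_y = 2*8*3.095 = 49.5203
  x_2 = -1.0154 - 0.02*-12.1843 = -0.7717
  y_2 = 3.095 - 0.02*49.5203 = 2.1046
f(-0.7717, 2.1046) = 6*(-0.7717)^2 + 8*2.1046^2 = 39.0081


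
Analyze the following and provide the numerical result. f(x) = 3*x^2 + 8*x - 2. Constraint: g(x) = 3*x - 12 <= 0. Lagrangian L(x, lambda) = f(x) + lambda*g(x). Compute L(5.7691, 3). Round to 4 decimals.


Step 1: Evaluate f(x).
f(5.7691) = 3*5.7691^2 + 8*5.7691 - 2 = 144.0003
Step 2: Evaluate g(x).
g(5.7691) = 3*5.7691 - 12 = 5.3073
Step 3: Compute Lagrangian.
L = 144.0003 + 3*5.3073 = 159.9222


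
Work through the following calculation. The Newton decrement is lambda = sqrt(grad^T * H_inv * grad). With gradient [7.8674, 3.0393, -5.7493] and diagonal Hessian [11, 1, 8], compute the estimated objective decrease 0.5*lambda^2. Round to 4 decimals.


Step 1: H is diagonal, so H^(-1) * g = [0.7152, 3.0393, -0.7187].
Step 2: g^T H^(-1) g = sum_i g_i^2 / H_ii
  = (7.8674)^2/11 + (3.0393)^2/1 + (-5.7493)^2/8
  = 5.6269 + 9.2373 + 4.1318 = 18.9961
Step 3: Objective decrease = 0.5 * g^T H^(-1) g = 9.498


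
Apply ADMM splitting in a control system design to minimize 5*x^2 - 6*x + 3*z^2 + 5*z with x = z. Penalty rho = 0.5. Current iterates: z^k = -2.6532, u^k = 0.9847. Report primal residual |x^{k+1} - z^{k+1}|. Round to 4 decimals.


ADMM iteration with rho = 0.5, z^k = -2.6532, u^k = 0.9847
Step 1: x-update.
Minimize 5*x^2 - 6*x + (0.5/2)*(x + 2.6532 + 0.9847)^2
FOC: (2*5 + 0.5)*x = 6 + 0.5*(-2.6532 - 0.9847)
x^{k+1} = 0.3982
Step 2: z-update.
Minimize 3*z^2 + 5*z + (0.5/2)*(0.3982 - z + 0.9847)^2
FOC: (2*3 + 0.5)*z = -5 + 0.5*(0.3982 + 0.9847)
z^{k+1} = -0.6629
Step 3: u-update.
u^{k+1} = 0.9847 + 0.3982 + 0.6629 = 2.0457
Step 4: Primal residual = |0.3982 + 0.6629| = 1.061


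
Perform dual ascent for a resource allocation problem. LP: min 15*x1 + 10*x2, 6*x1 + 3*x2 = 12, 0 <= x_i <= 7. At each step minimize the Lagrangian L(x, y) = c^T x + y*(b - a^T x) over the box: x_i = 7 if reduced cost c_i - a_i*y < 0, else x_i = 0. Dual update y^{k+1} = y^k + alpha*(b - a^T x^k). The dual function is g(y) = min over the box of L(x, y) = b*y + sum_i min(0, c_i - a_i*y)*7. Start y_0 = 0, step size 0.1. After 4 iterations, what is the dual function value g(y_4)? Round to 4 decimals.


Dual ascent for LP: min 15*x1 + 10*x2, 6*x1 + 3*x2 = 12, 0 <= x_i <= 7
Step 1: y^k = 0.0, reduced costs: (15.0, 10.0)
  x^k = (0.0, 0.0), subgradient = b - a^T x = 12.0
  y^{k+1} = 0.0 + 0.1*12.0 = 1.2
Step 2: y^k = 1.2, reduced costs: (7.8, 6.4)
  x^k = (0.0, 0.0), subgradient = b - a^T x = 12.0
  y^{k+1} = 1.2 + 0.1*12.0 = 2.4
Step 3: y^k = 2.4, reduced costs: (0.6, 2.8)
  x^k = (0.0, 0.0), subgradient = b - a^T x = 12.0
  y^{k+1} = 2.4 + 0.1*12.0 = 3.6
Step 4: y^k = 3.6, reduced costs: (-6.6, -0.8)
  x^k = (7.0, 7.0), subgradient = b - a^T x = -51.0
  y^{k+1} = 3.6 + 0.1*-51.0 = -1.5
Dual objective at y_4 = -1.5: reduced costs (24.0, 14.5), box minimizer x = (0.0, 0.0)
g(y_4) = b*y + (c1 - a1*y)*x1 + (c2 - a2*y)*x2 = 12*(-1.5) + 24.0*0.0 + 14.5*0.0 = -18.0 + 0.0 + 0.0 = -18.0


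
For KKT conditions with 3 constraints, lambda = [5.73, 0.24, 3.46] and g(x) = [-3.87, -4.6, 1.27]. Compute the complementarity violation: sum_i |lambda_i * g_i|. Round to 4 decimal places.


KKT complementary slackness check:
lambda_1 * g_1 = 5.73 * -3.87 = -22.1751
lambda_2 * g_2 = 0.24 * -4.6 = -1.104
lambda_3 * g_3 = 3.46 * 1.27 = 4.3942
Total violation = 22.1751 + 1.104 + 4.3942 = 27.6733


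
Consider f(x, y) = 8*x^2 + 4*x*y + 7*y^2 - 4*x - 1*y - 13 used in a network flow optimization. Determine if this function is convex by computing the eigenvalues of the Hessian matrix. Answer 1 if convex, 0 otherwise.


The Hessian of f(x,y) = 8*x^2 + 4*x*y + 7*y^2 - 4*x - 1*y - 13 is:
H = [[16, 4], [4, 14]]
Trace = 16 + 14 = 30
Determinant = 16*14 - (4)^2 = 208
Discriminant = (30)^2 - 4*208 = 68.0
Eigenvalues: lambda_1 = 10.8769, lambda_2 = 19.1231
The function is convex.

1


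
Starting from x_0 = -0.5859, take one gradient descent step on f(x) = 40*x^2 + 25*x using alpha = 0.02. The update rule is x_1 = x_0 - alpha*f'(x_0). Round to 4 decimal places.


We compute the gradient at x_0 and apply the update.
f'(x) = 80*x + 25
f'(-0.5859) = 80*-0.5859 + 25 = -21.872
x_1 = -0.5859 - 0.02*-21.872 = -0.1485


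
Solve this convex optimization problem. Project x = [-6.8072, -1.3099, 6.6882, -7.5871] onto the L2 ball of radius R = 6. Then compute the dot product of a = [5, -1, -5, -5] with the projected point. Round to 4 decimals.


Step 1: Compute ||x|| (intermediates to 6 decimals).
||x|| = sqrt((-6.8072)^2 + (-1.3099)^2 + 6.6882^2 + (-7.5871)^2) = 12.261726
Step 2: Project.
Since ||x|| > R, scale = R/||x|| = 6/12.261726 = 0.489328, proj(x) = scale * x
proj(x) = [-3.330954, -0.640971, 3.272724, -3.71258]
Step 3: Dot product.
a^T * proj(x) = 5*(-3.330954) - 1*(-0.640971) - 5*3.272724 - 5*(-3.71258) = -13.8145


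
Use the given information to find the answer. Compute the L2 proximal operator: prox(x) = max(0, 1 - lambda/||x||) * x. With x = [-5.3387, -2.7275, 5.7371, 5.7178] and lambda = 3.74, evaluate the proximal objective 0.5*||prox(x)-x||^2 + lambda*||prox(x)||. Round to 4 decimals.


Step 1: Compute ||x||.
||x|| = 10.0771
Step 2: Compute scaling factor.
scale = max(0, 1 - 3.74/10.0771) = 0.6289
Step 3: prox(x) = [-3.3573, -1.7152, 3.6078, 3.5957]
||prox(x)|| = 6.3371
Step 4: Proximal objective.
0.5*||prox-x||^2 = 6.9938
lambda*||prox|| = 23.7008
Total = 30.6947


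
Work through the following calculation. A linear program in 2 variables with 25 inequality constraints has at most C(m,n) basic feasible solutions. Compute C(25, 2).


Each vertex corresponds to some choice of n active constraints out of m, so the number of vertices is at most C(m, n) = m! / (n!(m-n)!).
m = 25, n = 2
Numerator: 25 * 24
Denominator: 2! = 2
C(25, 2) = 300


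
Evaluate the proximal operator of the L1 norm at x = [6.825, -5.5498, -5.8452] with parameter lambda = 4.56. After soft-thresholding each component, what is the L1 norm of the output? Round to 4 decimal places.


Soft-thresholding with lambda = 4.56:
prox(6.825) = sign(6.825)*max(|6.825| - 4.56, 0) = 2.265
prox(-5.5498) = sign(-5.5498)*max(|-5.5498| - 4.56, 0) = -0.9898
prox(-5.8452) = sign(-5.8452)*max(|-5.8452| - 4.56, 0) = -1.2852
prox(x) = [2.265, -0.9898, -1.2852]
||prox(x)||_1 = 2.265 + 0.9898 + 1.2852 = 4.54


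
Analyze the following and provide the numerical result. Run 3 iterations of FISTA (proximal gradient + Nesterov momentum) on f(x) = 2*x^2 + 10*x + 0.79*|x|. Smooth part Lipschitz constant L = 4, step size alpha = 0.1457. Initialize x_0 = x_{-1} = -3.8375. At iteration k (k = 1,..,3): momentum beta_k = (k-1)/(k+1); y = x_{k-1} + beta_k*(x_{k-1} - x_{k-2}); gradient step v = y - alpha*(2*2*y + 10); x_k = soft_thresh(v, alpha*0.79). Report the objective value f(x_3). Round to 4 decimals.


FISTA on f(x) = 2*x^2 + 10*x + 0.79*|x|
L = 4, alpha = 0.1457
Iteration 1: beta = 0.0, y = -3.8375 + 0.0*(-3.8375 + 3.8375) = -3.8375
  grad(y) = -5.35, v = y - alpha*grad = -3.058
  prox(v) = soft_thresh(-3.058, 0.1151) = -2.9429
Iteration 2: beta = 0.3333, y = -2.9429 + 0.3333*(-2.9429 + 3.8375) = -2.6447
  grad(y) = -0.5788, v = y - alpha*grad = -2.5604
  prox(v) = soft_thresh(-2.5604, 0.1151) = -2.4453
Iteration 3: beta = 0.5, y = -2.4453 + 0.5*(-2.4453 + 2.9429) = -2.1964
  grad(y) = 1.2142, v = y - alpha*grad = -2.3734
  prox(v) = soft_thresh(-2.3734, 0.1151) = -2.2583
f(x_3) = 2*(-2.2583)^2 + 10*(-2.2583) + 0.79*|-2.2583| = -10.5991


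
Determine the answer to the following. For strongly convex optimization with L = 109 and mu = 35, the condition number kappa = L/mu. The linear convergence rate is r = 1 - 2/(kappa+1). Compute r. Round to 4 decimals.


Step 1: Compute the condition number.
kappa = L/mu = 109/35 = 3.1143
Step 2: Compute the convergence rate.
r = 1 - 2/(kappa + 1) = 1 - 2*mu/(L + mu) = (L - mu)/(L + mu) = 74/144 = 0.5139


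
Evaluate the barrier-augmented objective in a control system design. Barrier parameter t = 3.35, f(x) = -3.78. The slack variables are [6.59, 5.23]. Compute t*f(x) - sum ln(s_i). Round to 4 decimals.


Step 1: Compute log-barrier.
ln values: [1.8856, 1.6544]
phi = -(1.8856 + 1.6544) = -3.54
Step 2: Compute augmented objective.
t*f(x) = 3.35*-3.78 = -12.663
Total = -12.663 - 3.54 = -16.203


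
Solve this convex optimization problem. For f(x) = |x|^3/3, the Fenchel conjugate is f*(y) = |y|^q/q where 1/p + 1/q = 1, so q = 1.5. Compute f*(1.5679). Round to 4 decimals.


The conjugate exponent q satisfies 1/p + 1/q = 1.
p = 3, so q = 3/(3 - 1) = 1.5
|y|^q = 1.5679^1.5 = 1.9633
f*(1.5679) = 1.9633 / 1.5 = 1.3088


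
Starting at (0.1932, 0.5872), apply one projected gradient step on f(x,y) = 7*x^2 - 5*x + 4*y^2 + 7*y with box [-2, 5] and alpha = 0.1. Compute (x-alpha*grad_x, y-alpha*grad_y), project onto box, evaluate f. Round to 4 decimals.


Step 1: Compute gradient at (0.1932, 0.5872).
grad_x = 2*7*0.1932 - 5 = -2.2952
grad_y = 2*4*0.5872 + 7 = 11.6976
Step 2: Gradient step.
x_raw = 0.1932 - 0.1*-2.2952 = 0.4227
y_raw = 0.5872 - 0.1*11.6976 = -0.5826
Step 3: Project onto [-2, 5].
x_proj = clip(0.4227) = 0.4227
y_proj = clip(-0.5826) = -0.5826
Step 4: Evaluate f.
f(0.4227, -0.5826) = -3.5832


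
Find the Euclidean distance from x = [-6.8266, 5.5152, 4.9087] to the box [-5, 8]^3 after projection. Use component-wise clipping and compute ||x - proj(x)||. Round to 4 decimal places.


Project each component onto [-5, 8].
clip(-6.8266) = -5.0, clip(5.5152) = 5.5152, clip(4.9087) = 4.9087
Projection = [-5.0, 5.5152, 4.9087]
Squared diffs: [3.3365, 0.0, 0.0]
Distance = sqrt(3.3365) = 1.8266


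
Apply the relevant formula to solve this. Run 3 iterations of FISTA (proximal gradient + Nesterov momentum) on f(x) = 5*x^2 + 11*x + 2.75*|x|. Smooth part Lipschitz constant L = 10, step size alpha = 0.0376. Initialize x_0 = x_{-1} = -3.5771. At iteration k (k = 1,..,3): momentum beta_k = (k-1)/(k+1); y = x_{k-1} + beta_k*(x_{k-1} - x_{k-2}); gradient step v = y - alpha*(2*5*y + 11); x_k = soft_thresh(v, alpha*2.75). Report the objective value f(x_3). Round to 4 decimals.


FISTA on f(x) = 5*x^2 + 11*x + 2.75*|x|
L = 10, alpha = 0.0376
Iteration 1: beta = 0.0, y = -3.5771 + 0.0*(-3.5771 + 3.5771) = -3.5771
  grad(y) = -24.771, v = y - alpha*grad = -2.6457
  prox(v) = soft_thresh(-2.6457, 0.1034) = -2.5423
Iteration 2: beta = 0.3333, y = -2.5423 + 0.3333*(-2.5423 + 3.5771) = -2.1974
  grad(y) = -10.9738, v = y - alpha*grad = -1.7848
  prox(v) = soft_thresh(-1.7848, 0.1034) = -1.6814
Iteration 3: beta = 0.5, y = -1.6814 + 0.5*(-1.6814 + 2.5423) = -1.2509
  grad(y) = -1.5089, v = y - alpha*grad = -1.1942
  prox(v) = soft_thresh(-1.1942, 0.1034) = -1.0908
f(x_3) = 5*(-1.0908)^2 + 11*(-1.0908) + 2.75*|-1.0908| = -3.05


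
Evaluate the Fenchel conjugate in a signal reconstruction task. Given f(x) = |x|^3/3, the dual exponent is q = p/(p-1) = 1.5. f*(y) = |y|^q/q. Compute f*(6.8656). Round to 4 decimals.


The conjugate exponent q satisfies 1/p + 1/q = 1.
p = 3, so q = 3/(3 - 1) = 1.5
|y|^q = 6.8656^1.5 = 17.9894
f*(6.8656) = 17.9894 / 1.5 = 11.993


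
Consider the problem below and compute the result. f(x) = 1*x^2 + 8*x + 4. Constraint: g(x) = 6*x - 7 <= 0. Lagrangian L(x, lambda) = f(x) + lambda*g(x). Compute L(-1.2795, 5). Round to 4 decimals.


Step 1: Evaluate f(x).
f(-1.2795) = 1*(-1.2795)^2 + 8*(-1.2795) + 4 = -4.5989
Step 2: Evaluate g(x).
g(-1.2795) = 6*-1.2795 - 7 = -14.677
Step 3: Compute Lagrangian.
L = -4.5989 + 5*-14.677 = -77.9839


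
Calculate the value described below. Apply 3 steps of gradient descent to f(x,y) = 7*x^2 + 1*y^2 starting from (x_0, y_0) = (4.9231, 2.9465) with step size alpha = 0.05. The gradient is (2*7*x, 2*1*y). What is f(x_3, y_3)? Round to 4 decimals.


Gradient descent on f(x,y) = 7*x^2 + 1*y^2.
Starting point: (4.9231, 2.9465), alpha = 0.05
Step 1: grad_x = 2*7*4.9231 = 68.9234, grad_y = 2*1*2.9465 = 5.893
  x_1 = 4.9231 - 0.05*68.9234 = 1.4769
  y_1 = 2.9465 - 0.05*5.893 = 2.6519
Step 2: grad_x = 2*7*1.4769 = 20.677, grad_y = 2*1*2.6519 = 5.3037
  x_2 = 1.4769 - 0.05*20.677 = 0.4431
  y_2 = 2.6519 - 0.05*5.3037 = 2.3867
Step 3: grad_x = 2*7*0.4431 = 6.2031, grad_y = 2*1*2.3867 = 4.7733
  x_3 = 0.4431 - 0.05*6.2031 = 0.1329
  y_3 = 2.3867 - 0.05*4.7733 = 2.148
f(0.1329, 2.148) = 7*0.1329^2 + 1*2.148^2 = 4.7376


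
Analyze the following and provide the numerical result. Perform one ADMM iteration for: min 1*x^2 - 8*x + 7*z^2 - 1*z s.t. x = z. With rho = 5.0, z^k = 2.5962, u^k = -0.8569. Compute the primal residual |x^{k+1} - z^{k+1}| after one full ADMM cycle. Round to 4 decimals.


ADMM iteration with rho = 5.0, z^k = 2.5962, u^k = -0.8569
Step 1: x-update.
Minimize 1*x^2 - 8*x + (5.0/2)*(x - 2.5962 - 0.8569)^2
FOC: (2*1 + 5.0)*x = 8 + 5.0*(2.5962 + 0.8569)
x^{k+1} = 3.6094
Step 2: z-update.
Minimize 7*z^2 - 1*z + (5.0/2)*(3.6094 - z - 0.8569)^2
FOC: (2*7 + 5.0)*z = 1 + 5.0*(3.6094 - 0.8569)
z^{k+1} = 0.777
Step 3: u-update.
u^{k+1} = -0.8569 + 3.6094 - 0.777 = 1.9755
Step 4: Primal residual = |3.6094 - 0.777| = 2.8324


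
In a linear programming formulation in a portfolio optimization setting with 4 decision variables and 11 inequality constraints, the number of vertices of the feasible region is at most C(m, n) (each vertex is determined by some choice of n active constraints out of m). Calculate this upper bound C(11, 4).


Each vertex corresponds to some choice of n active constraints out of m, so the number of vertices is at most C(m, n) = m! / (n!(m-n)!).
m = 11, n = 4
Numerator: 11 * 10 * 9 * 8
Denominator: 4! = 24
C(11, 4) = 330


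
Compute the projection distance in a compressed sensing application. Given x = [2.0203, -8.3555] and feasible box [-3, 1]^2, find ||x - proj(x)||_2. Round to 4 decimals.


Project each component onto [-3, 1].
clip(2.0203) = 1.0, clip(-8.3555) = -3.0
Projection = [1.0, -3.0]
Squared diffs: [1.041, 28.6814]
Distance = sqrt(29.7224) = 5.4518


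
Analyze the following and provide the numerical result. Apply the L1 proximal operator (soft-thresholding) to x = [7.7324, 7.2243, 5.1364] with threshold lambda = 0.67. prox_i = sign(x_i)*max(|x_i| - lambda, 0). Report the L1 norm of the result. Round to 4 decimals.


Soft-thresholding with lambda = 0.67:
prox(7.7324) = sign(7.7324)*max(|7.7324| - 0.67, 0) = 7.0624
prox(7.2243) = sign(7.2243)*max(|7.2243| - 0.67, 0) = 6.5543
prox(5.1364) = sign(5.1364)*max(|5.1364| - 0.67, 0) = 4.4664
prox(x) = [7.0624, 6.5543, 4.4664]
||prox(x)||_1 = 7.0624 + 6.5543 + 4.4664 = 18.0831


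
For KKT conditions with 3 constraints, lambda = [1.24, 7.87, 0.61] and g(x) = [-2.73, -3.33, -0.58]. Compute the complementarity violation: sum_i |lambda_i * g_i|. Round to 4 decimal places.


KKT complementary slackness check:
lambda_1 * g_1 = 1.24 * -2.73 = -3.3852
lambda_2 * g_2 = 7.87 * -3.33 = -26.2071
lambda_3 * g_3 = 0.61 * -0.58 = -0.3538
Total violation = 3.3852 + 26.2071 + 0.3538 = 29.9461


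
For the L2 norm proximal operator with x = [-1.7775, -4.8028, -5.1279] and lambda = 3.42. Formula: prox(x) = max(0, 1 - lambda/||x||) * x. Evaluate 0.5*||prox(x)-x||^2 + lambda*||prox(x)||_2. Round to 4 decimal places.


Step 1: Compute ||x||.
||x|| = 7.2472
Step 2: Compute scaling factor.
scale = max(0, 1 - 3.42/7.2472) = 0.5281
Step 3: prox(x) = [-0.9387, -2.5363, -2.708]
||prox(x)|| = 3.8272
Step 4: Proximal objective.
0.5*||prox-x||^2 = 5.8482
lambda*||prox|| = 13.089
Total = 18.9372


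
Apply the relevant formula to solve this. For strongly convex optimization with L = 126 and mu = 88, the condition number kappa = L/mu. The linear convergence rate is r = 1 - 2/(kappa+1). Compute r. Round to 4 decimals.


Step 1: Compute the condition number.
kappa = L/mu = 126/88 = 1.4318
Step 2: Compute the convergence rate.
r = 1 - 2/(kappa + 1) = 1 - 2*mu/(L + mu) = (L - mu)/(L + mu) = 38/214 = 0.1776


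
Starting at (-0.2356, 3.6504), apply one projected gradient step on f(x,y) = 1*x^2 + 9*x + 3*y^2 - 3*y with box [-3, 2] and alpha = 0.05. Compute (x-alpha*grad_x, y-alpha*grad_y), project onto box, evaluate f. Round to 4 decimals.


Step 1: Compute gradient at (-0.2356, 3.6504).
grad_x = 2*1*-0.2356 + 9 = 8.5288
grad_y = 2*3*3.6504 - 3 = 18.9024
Step 2: Gradient step.
x_raw = -0.2356 - 0.05*8.5288 = -0.662
y_raw = 3.6504 - 0.05*18.9024 = 2.7053
Step 3: Project onto [-3, 2].
x_proj = clip(-0.662) = -0.662
y_proj = clip(2.7053) = 2.0
Step 4: Evaluate f.
f(-0.662, 2.0) = 0.4799


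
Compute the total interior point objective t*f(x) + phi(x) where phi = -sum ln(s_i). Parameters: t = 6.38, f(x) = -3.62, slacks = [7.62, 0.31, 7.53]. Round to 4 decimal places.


Step 1: Compute log-barrier.
ln values: [2.0308, -1.1712, 2.0189]
phi = -(2.0308 - 1.1712 + 2.0189) = -2.8785
Step 2: Compute augmented objective.
t*f(x) = 6.38*-3.62 = -23.0956
Total = -23.0956 - 2.8785 = -25.9741


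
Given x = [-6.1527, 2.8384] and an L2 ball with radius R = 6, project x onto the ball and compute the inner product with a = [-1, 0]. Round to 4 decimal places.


Step 1: Compute ||x|| (intermediates to 6 decimals).
||x|| = sqrt((-6.1527)^2 + 2.8384^2) = 6.775857
Step 2: Project.
Since ||x|| > R, scale = R/||x|| = 6/6.775857 = 0.885497, proj(x) = scale * x
proj(x) = [-5.448197, 2.513395]
Step 3: Dot product.
a^T * proj(x) = -1*(-5.448197) + 0*2.513395 = 5.4482


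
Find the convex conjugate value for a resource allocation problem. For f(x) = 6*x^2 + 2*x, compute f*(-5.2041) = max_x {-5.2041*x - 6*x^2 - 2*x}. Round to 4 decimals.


f*(y) = sup_x {y*x - a*x^2 - b*x} = sup_x {(y-b)*x - a*x^2}
FOC: (y - b) - 2a*x = 0 => x* = (y - b)/(2a)
x* = (-5.2041 - 2)/(2*6) = -0.6003
f*(-5.2041) = (y-b)^2/(4a) = (-5.2041 - 2)^2/(4*6)
= 51.8991/24 = 2.1625


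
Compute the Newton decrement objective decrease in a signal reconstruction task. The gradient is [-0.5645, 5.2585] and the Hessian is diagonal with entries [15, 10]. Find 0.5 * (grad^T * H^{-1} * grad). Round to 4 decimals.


Step 1: H is diagonal, so H^(-1) * g = [-0.0376, 0.5259].
Step 2: g^T H^(-1) g = sum_i g_i^2 / H_ii
  = (-0.5645)^2/15 + (5.2585)^2/10
  = 0.0212 + 2.7652 = 2.7864
Step 3: Objective decrease = 0.5 * g^T H^(-1) g = 1.3932
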